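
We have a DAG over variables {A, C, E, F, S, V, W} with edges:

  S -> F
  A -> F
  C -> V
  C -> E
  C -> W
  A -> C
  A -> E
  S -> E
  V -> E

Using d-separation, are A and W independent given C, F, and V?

Yes

There are 5 undirected paths between A and W; checking each against the conditioning set {C, F, V}:
Path 1: A → C → W
  C is a chain here and C is conditioned on, so the path is blocked at C.
Path 2: A → F ← S → E ← C → W
  E is a collider here and neither E nor any of its descendants is conditioned on, so the collider stays closed — the path is blocked at E.
Path 3: A → F ← S → E ← V ← C → W
  E is a collider here and neither E nor any of its descendants is conditioned on, so the collider stays closed — the path is blocked at E.
Path 4: A → E ← C → W
  E is a collider here and neither E nor any of its descendants is conditioned on, so the collider stays closed — the path is blocked at E.
Path 5: A → E ← V ← C → W
  E is a collider here and neither E nor any of its descendants is conditioned on, so the collider stays closed — the path is blocked at E.
Since every path is blocked, d-separation holds.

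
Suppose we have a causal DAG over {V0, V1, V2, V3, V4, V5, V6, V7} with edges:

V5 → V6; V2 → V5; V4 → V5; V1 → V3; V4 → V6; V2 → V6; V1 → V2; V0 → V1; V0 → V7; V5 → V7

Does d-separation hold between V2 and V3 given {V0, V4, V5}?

Enumerating the 4 paths from V2 to V3 and testing each for blocking by {V0, V4, V5}:
Path 1: V2 → V6 ← V4 → V5 → V7 ← V0 → V1 → V3
  V6 is a collider here and neither V6 nor any of its descendants is conditioned on, so the collider stays closed — the path is blocked at V6.
Path 2: V2 → V6 ← V5 → V7 ← V0 → V1 → V3
  V6 is a collider here and neither V6 nor any of its descendants is conditioned on, so the collider stays closed — the path is blocked at V6.
Path 3: V2 → V5 → V7 ← V0 → V1 → V3
  V5 is a chain here and V5 is conditioned on, so the path is blocked at V5.
Path 4: V2 ← V1 → V3
  V1 is a fork and V1 is not conditioned on — no node blocks this path, so it is active.
At least one path is unblocked, so d-separation fails.

No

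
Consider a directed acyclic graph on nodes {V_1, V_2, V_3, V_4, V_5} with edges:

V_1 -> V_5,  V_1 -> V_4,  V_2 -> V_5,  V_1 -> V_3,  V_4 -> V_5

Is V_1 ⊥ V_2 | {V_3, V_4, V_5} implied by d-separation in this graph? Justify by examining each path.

Enumerating the 2 paths from V_1 to V_2 and testing each for blocking by {V_3, V_4, V_5}:
  1. V_1 → V_5 ← V_2 — V_5:collider[open] ⇒ active
  2. V_1 → V_4 → V_5 ← V_2 — V_4:chain[blocks]; V_5:collider[open] ⇒ blocked
At least one path is unblocked, so d-separation fails.

No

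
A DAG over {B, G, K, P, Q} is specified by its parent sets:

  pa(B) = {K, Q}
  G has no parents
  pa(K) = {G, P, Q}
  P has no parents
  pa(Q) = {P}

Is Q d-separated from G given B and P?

No

There are 3 undirected paths between Q and G; checking each against the conditioning set {B, P}:
Path 1: Q ← P → K ← G
  P is a fork here and P is conditioned on, so the path is blocked at P.
Path 2: Q → B ← K ← G
  B is a collider and B is conditioned on, which opens it; K is a chain and K is not conditioned on — no node blocks this path, so it is active.
Path 3: Q → K ← G
  K is a collider and its descendant B is conditioned on, which opens it — no node blocks this path, so it is active.
At least one path is unblocked, so d-separation fails.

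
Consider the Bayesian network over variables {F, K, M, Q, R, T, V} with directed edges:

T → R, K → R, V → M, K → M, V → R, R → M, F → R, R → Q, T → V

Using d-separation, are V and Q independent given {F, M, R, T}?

4 paths connect V and Q; each must be blocked for d-separation to hold:
Path 1: V ← T → R → Q
  T is a fork here and T is conditioned on, so the path is blocked at T.
Path 2: V → M ← K → R → Q
  R is a chain here and R is conditioned on, so the path is blocked at R.
Path 3: V → M ← R → Q
  R is a fork here and R is conditioned on, so the path is blocked at R.
Path 4: V → R → Q
  R is a chain here and R is conditioned on, so the path is blocked at R.
Every path is blocked, so V and Q are d-separated given {F, M, R, T}.

Yes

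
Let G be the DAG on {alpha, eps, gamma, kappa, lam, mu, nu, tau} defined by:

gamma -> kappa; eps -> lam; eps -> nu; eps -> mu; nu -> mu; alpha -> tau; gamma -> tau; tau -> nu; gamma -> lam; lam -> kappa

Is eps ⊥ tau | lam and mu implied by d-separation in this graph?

No — eps and tau are not d-separated given {lam, mu}.

Enumerating the 4 paths from eps to tau and testing each for blocking by {lam, mu}:
  1. eps → lam → kappa ← gamma → tau — lam:chain[blocks]; kappa:collider[blocks]; gamma:fork[open] ⇒ blocked
  2. eps → lam ← gamma → tau — lam:collider[open]; gamma:fork[open] ⇒ active
  3. eps → mu ← nu ← tau — mu:collider[open]; nu:chain[open] ⇒ active
  4. eps → nu ← tau — nu:collider[open] ⇒ active
Since the path eps → lam ← gamma → tau is active, eps and tau are not d-separated given {lam, mu}.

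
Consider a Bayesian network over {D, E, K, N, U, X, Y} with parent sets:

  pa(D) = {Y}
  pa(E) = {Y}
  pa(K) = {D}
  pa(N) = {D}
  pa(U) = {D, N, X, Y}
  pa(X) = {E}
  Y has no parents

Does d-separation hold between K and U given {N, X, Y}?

No

There are 4 undirected paths between K and U; checking each against the conditioning set {N, X, Y}:
  1. K ← D → N → U — D:fork[open]; N:chain[blocks] ⇒ blocked
  2. K ← D ← Y → E → X → U — D:chain[open]; Y:fork[blocks]; E:chain[open]; X:chain[blocks] ⇒ blocked
  3. K ← D ← Y → U — D:chain[open]; Y:fork[blocks] ⇒ blocked
  4. K ← D → U — D:fork[open] ⇒ active
At least one path is unblocked, so d-separation fails.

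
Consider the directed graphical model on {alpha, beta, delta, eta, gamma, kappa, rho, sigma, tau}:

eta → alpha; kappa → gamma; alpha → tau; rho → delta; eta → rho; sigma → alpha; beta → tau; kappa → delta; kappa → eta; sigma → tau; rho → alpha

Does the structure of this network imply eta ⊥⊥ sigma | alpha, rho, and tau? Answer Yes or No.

No — eta and sigma are not d-separated given {alpha, rho, tau}.

We examine all 6 paths between eta and sigma:
Path 1: eta ← kappa → delta ← rho → alpha → tau ← sigma
  delta is a collider here and neither delta nor any of its descendants is conditioned on, so the collider stays closed — the path is blocked at delta.
Path 2: eta ← kappa → delta ← rho → alpha ← sigma
  delta is a collider here and neither delta nor any of its descendants is conditioned on, so the collider stays closed — the path is blocked at delta.
Path 3: eta → alpha → tau ← sigma
  alpha is a chain here and alpha is conditioned on, so the path is blocked at alpha.
Path 4: eta → alpha ← sigma
  alpha is a collider and alpha is conditioned on, which opens it — no node blocks this path, so it is active.
Path 5: eta → rho → alpha → tau ← sigma
  rho is a chain here and rho is conditioned on, so the path is blocked at rho.
Path 6: eta → rho → alpha ← sigma
  rho is a chain here and rho is conditioned on, so the path is blocked at rho.
At least one path is unblocked, so d-separation fails.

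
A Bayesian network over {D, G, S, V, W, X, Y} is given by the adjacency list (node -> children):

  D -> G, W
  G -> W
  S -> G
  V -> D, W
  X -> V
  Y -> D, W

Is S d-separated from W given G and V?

4 paths connect S and W; each must be blocked for d-separation to hold:
  1. S → G → W — G:chain[blocks] ⇒ blocked
  2. S → G ← D ← V → W — G:collider[open]; D:chain[open]; V:fork[blocks] ⇒ blocked
  3. S → G ← D → W — G:collider[open]; D:fork[open] ⇒ active
  4. S → G ← D ← Y → W — G:collider[open]; D:chain[open]; Y:fork[open] ⇒ active
Since the path S → G ← D → W is active, S and W are not d-separated given {G, V}.

No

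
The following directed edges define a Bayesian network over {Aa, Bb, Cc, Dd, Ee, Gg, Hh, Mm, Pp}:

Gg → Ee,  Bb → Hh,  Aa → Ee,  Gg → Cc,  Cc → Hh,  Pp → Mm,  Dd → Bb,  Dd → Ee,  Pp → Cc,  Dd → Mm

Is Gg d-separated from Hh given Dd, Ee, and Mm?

There are 4 undirected paths between Gg and Hh; checking each against the conditioning set {Dd, Ee, Mm}:
Path 1: Gg → Cc → Hh
  Cc is a chain and Cc is not conditioned on — no node blocks this path, so it is active.
Path 2: Gg → Cc ← Pp → Mm ← Dd → Bb → Hh
  Cc is a collider here and neither Cc nor any of its descendants is conditioned on, so the collider stays closed — the path is blocked at Cc.
Path 3: Gg → Ee ← Dd → Bb → Hh
  Dd is a fork here and Dd is conditioned on, so the path is blocked at Dd.
Path 4: Gg → Ee ← Dd → Mm ← Pp → Cc → Hh
  Dd is a fork here and Dd is conditioned on, so the path is blocked at Dd.
Since the path Gg → Cc → Hh is active, Gg and Hh are not d-separated given {Dd, Ee, Mm}.

No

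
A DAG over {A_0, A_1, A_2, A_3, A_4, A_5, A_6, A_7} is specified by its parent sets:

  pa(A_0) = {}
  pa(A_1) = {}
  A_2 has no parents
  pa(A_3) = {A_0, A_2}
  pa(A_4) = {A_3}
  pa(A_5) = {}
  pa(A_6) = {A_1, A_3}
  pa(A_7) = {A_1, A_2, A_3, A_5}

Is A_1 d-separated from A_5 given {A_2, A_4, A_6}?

We examine all 3 paths between A_1 and A_5:
Path 1: A_1 → A_6 ← A_3 ← A_2 → A_7 ← A_5
  A_2 is a fork here and A_2 is conditioned on, so the path is blocked at A_2.
Path 2: A_1 → A_6 ← A_3 → A_7 ← A_5
  A_7 is a collider here and neither A_7 nor any of its descendants is conditioned on, so the collider stays closed — the path is blocked at A_7.
Path 3: A_1 → A_7 ← A_5
  A_7 is a collider here and neither A_7 nor any of its descendants is conditioned on, so the collider stays closed — the path is blocked at A_7.
All paths are blocked; A_1 ⊥ A_5 | {A_2, A_4, A_6} holds.

Yes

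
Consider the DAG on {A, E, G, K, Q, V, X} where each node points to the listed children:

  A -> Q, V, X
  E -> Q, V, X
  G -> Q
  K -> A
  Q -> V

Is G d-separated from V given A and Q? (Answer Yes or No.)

No — G and V are not d-separated given {A, Q}.

5 paths connect G and V; each must be blocked for d-separation to hold:
Path 1: G → Q → V
  Q is a chain here and Q is conditioned on, so the path is blocked at Q.
Path 2: G → Q ← E → V
  Q is a collider and Q is conditioned on, which opens it; E is a fork and E is not conditioned on — no node blocks this path, so it is active.
Path 3: G → Q ← E → X ← A → V
  X is a collider here and neither X nor any of its descendants is conditioned on, so the collider stays closed — the path is blocked at X.
Path 4: G → Q ← A → V
  A is a fork here and A is conditioned on, so the path is blocked at A.
Path 5: G → Q ← A → X ← E → V
  A is a fork here and A is conditioned on, so the path is blocked at A.
Because an active path exists, G and V are not d-separated.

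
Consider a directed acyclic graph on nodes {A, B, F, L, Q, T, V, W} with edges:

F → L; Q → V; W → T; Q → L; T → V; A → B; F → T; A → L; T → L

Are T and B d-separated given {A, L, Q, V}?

3 paths connect T and B; each must be blocked for d-separation to hold:
  1. T ← F → L ← A → B — F:fork[open]; L:collider[open]; A:fork[blocks] ⇒ blocked
  2. T → V ← Q → L ← A → B — V:collider[open]; Q:fork[blocks]; L:collider[open]; A:fork[blocks] ⇒ blocked
  3. T → L ← A → B — L:collider[open]; A:fork[blocks] ⇒ blocked
Every path is blocked, so T and B are d-separated given {A, L, Q, V}.

Yes — T and B are d-separated given {A, L, Q, V}.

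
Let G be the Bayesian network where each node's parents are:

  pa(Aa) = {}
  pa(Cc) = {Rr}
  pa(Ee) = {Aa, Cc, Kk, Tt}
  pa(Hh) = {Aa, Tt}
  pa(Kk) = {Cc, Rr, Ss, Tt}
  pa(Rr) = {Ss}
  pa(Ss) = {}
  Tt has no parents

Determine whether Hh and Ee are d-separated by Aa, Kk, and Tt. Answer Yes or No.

Enumerating the 6 paths from Hh to Ee and testing each for blocking by {Aa, Kk, Tt}:
Path 1: Hh ← Tt → Ee
  Tt is a fork here and Tt is conditioned on, so the path is blocked at Tt.
Path 2: Hh ← Tt → Kk ← Rr → Cc → Ee
  Tt is a fork here and Tt is conditioned on, so the path is blocked at Tt.
Path 3: Hh ← Tt → Kk ← Cc → Ee
  Tt is a fork here and Tt is conditioned on, so the path is blocked at Tt.
Path 4: Hh ← Tt → Kk → Ee
  Tt is a fork here and Tt is conditioned on, so the path is blocked at Tt.
Path 5: Hh ← Tt → Kk ← Ss → Rr → Cc → Ee
  Tt is a fork here and Tt is conditioned on, so the path is blocked at Tt.
Path 6: Hh ← Aa → Ee
  Aa is a fork here and Aa is conditioned on, so the path is blocked at Aa.
All paths are blocked; Hh ⊥ Ee | {Aa, Kk, Tt} holds.

Yes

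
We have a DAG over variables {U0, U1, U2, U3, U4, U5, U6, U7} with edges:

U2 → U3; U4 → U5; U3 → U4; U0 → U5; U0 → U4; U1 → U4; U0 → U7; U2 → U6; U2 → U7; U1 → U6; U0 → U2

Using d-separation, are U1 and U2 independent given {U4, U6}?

We examine all 6 paths between U1 and U2:
Path 1: U1 → U4 → U5 ← U0 → U2
  U4 is a chain here and U4 is conditioned on, so the path is blocked at U4.
Path 2: U1 → U4 → U5 ← U0 → U7 ← U2
  U4 is a chain here and U4 is conditioned on, so the path is blocked at U4.
Path 3: U1 → U4 ← U3 ← U2
  U4 is a collider and U4 is conditioned on, which opens it; U3 is a chain and U3 is not conditioned on — no node blocks this path, so it is active.
Path 4: U1 → U4 ← U0 → U2
  U4 is a collider and U4 is conditioned on, which opens it; U0 is a fork and U0 is not conditioned on — no node blocks this path, so it is active.
Path 5: U1 → U4 ← U0 → U7 ← U2
  U7 is a collider here and neither U7 nor any of its descendants is conditioned on, so the collider stays closed — the path is blocked at U7.
Path 6: U1 → U6 ← U2
  U6 is a collider and U6 is conditioned on, which opens it — no node blocks this path, so it is active.
Since the path U1 → U4 ← U3 ← U2 is active, U1 and U2 are not d-separated given {U4, U6}.

No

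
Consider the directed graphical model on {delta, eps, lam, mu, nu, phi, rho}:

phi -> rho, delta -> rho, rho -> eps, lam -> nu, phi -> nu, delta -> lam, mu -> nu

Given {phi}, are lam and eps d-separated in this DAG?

No

There are 2 undirected paths between lam and eps; checking each against the conditioning set {phi}:
  1. lam ← delta → rho → eps — delta:fork[open]; rho:chain[open] ⇒ active
  2. lam → nu ← phi → rho → eps — nu:collider[blocks]; phi:fork[blocks]; rho:chain[open] ⇒ blocked
Because an active path exists, lam and eps are not d-separated.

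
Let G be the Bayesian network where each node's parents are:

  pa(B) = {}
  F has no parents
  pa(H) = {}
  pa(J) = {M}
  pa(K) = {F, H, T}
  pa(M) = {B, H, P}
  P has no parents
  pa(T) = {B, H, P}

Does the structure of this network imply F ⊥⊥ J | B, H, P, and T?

We examine all 6 paths between F and J:
Path 1: F → K ← H → M → J
  K is a collider here and neither K nor any of its descendants is conditioned on, so the collider stays closed — the path is blocked at K.
Path 2: F → K ← H → T ← B → M → J
  K is a collider here and neither K nor any of its descendants is conditioned on, so the collider stays closed — the path is blocked at K.
Path 3: F → K ← H → T ← P → M → J
  K is a collider here and neither K nor any of its descendants is conditioned on, so the collider stays closed — the path is blocked at K.
Path 4: F → K ← T ← H → M → J
  K is a collider here and neither K nor any of its descendants is conditioned on, so the collider stays closed — the path is blocked at K.
Path 5: F → K ← T ← B → M → J
  K is a collider here and neither K nor any of its descendants is conditioned on, so the collider stays closed — the path is blocked at K.
Path 6: F → K ← T ← P → M → J
  K is a collider here and neither K nor any of its descendants is conditioned on, so the collider stays closed — the path is blocked at K.
Since every path is blocked, d-separation holds.

Yes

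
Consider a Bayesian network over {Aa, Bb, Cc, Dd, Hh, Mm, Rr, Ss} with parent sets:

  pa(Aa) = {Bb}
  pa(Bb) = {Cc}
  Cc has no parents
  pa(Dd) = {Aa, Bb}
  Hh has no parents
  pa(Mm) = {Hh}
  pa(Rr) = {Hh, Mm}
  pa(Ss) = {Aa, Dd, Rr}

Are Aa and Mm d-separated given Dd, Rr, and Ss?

6 paths connect Aa and Mm; each must be blocked for d-separation to hold:
Path 1: Aa → Dd → Ss ← Rr ← Hh → Mm
  Dd is a chain here and Dd is conditioned on, so the path is blocked at Dd.
Path 2: Aa → Dd → Ss ← Rr ← Mm
  Dd is a chain here and Dd is conditioned on, so the path is blocked at Dd.
Path 3: Aa ← Bb → Dd → Ss ← Rr ← Hh → Mm
  Dd is a chain here and Dd is conditioned on, so the path is blocked at Dd.
Path 4: Aa ← Bb → Dd → Ss ← Rr ← Mm
  Dd is a chain here and Dd is conditioned on, so the path is blocked at Dd.
Path 5: Aa → Ss ← Rr ← Hh → Mm
  Rr is a chain here and Rr is conditioned on, so the path is blocked at Rr.
Path 6: Aa → Ss ← Rr ← Mm
  Rr is a chain here and Rr is conditioned on, so the path is blocked at Rr.
Every path is blocked, so Aa and Mm are d-separated given {Dd, Rr, Ss}.

Yes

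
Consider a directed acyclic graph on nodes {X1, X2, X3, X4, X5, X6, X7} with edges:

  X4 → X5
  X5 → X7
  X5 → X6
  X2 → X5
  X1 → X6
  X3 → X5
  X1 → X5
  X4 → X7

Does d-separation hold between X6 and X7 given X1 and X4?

No — X6 and X7 are not d-separated given {X1, X4}.

We examine all 4 paths between X6 and X7:
  1. X6 ← X5 → X7 — X5:fork[open] ⇒ active
  2. X6 ← X5 ← X4 → X7 — X5:chain[open]; X4:fork[blocks] ⇒ blocked
  3. X6 ← X1 → X5 → X7 — X1:fork[blocks]; X5:chain[open] ⇒ blocked
  4. X6 ← X1 → X5 ← X4 → X7 — X1:fork[blocks]; X5:collider[blocks]; X4:fork[blocks] ⇒ blocked
Since the path X6 ← X5 → X7 is active, X6 and X7 are not d-separated given {X1, X4}.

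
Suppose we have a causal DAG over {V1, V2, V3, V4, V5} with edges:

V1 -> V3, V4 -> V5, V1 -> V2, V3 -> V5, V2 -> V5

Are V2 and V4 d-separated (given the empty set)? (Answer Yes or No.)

There are 2 undirected paths between V2 and V4; checking each against the conditioning set ∅:
  1. V2 → V5 ← V4 — V5:collider[blocks] ⇒ blocked
  2. V2 ← V1 → V3 → V5 ← V4 — V1:fork[open]; V3:chain[open]; V5:collider[blocks] ⇒ blocked
Every path is blocked, so V2 and V4 are d-separated given ∅.

Yes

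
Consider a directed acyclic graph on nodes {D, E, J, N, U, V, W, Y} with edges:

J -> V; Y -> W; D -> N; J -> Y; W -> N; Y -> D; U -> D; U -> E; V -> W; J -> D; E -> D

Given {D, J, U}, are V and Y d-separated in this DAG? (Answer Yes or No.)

Yes

6 paths connect V and Y; each must be blocked for d-separation to hold:
Path 1: V ← J → D → N ← W ← Y
  J is a fork here and J is conditioned on, so the path is blocked at J.
Path 2: V ← J → D ← Y
  J is a fork here and J is conditioned on, so the path is blocked at J.
Path 3: V ← J → Y
  J is a fork here and J is conditioned on, so the path is blocked at J.
Path 4: V → W → N ← D ← Y
  N is a collider here and neither N nor any of its descendants is conditioned on, so the collider stays closed — the path is blocked at N.
Path 5: V → W → N ← D ← J → Y
  N is a collider here and neither N nor any of its descendants is conditioned on, so the collider stays closed — the path is blocked at N.
Path 6: V → W ← Y
  W is a collider here and neither W nor any of its descendants is conditioned on, so the collider stays closed — the path is blocked at W.
Every path is blocked, so V and Y are d-separated given {D, J, U}.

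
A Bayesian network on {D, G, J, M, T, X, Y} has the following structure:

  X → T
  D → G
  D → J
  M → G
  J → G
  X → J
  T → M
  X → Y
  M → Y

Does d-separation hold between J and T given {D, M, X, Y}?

Yes

6 paths connect J and T; each must be blocked for d-separation to hold:
Path 1: J ← D → G ← M ← T
  D is a fork here and D is conditioned on, so the path is blocked at D.
Path 2: J ← D → G ← M → Y ← X → T
  D is a fork here and D is conditioned on, so the path is blocked at D.
Path 3: J ← X → T
  X is a fork here and X is conditioned on, so the path is blocked at X.
Path 4: J ← X → Y ← M ← T
  X is a fork here and X is conditioned on, so the path is blocked at X.
Path 5: J → G ← M ← T
  G is a collider here and neither G nor any of its descendants is conditioned on, so the collider stays closed — the path is blocked at G.
Path 6: J → G ← M → Y ← X → T
  G is a collider here and neither G nor any of its descendants is conditioned on, so the collider stays closed — the path is blocked at G.
Every path is blocked, so J and T are d-separated given {D, M, X, Y}.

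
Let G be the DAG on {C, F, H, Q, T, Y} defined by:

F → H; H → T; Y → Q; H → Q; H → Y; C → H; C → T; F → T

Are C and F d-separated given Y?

4 paths connect C and F; each must be blocked for d-separation to hold:
Path 1: C → T ← H ← F
  T is a collider here and neither T nor any of its descendants is conditioned on, so the collider stays closed — the path is blocked at T.
Path 2: C → T ← F
  T is a collider here and neither T nor any of its descendants is conditioned on, so the collider stays closed — the path is blocked at T.
Path 3: C → H → T ← F
  T is a collider here and neither T nor any of its descendants is conditioned on, so the collider stays closed — the path is blocked at T.
Path 4: C → H ← F
  H is a collider and its descendant Y is conditioned on, which opens it — no node blocks this path, so it is active.
At least one path is unblocked, so d-separation fails.

No — C and F are not d-separated given {Y}.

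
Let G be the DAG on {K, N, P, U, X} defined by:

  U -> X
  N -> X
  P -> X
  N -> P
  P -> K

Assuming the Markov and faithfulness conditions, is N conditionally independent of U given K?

There are 2 undirected paths between N and U; checking each against the conditioning set {K}:
Path 1: N → P → X ← U
  X is a collider here and neither X nor any of its descendants is conditioned on, so the collider stays closed — the path is blocked at X.
Path 2: N → X ← U
  X is a collider here and neither X nor any of its descendants is conditioned on, so the collider stays closed — the path is blocked at X.
Since every path is blocked, d-separation holds.

Yes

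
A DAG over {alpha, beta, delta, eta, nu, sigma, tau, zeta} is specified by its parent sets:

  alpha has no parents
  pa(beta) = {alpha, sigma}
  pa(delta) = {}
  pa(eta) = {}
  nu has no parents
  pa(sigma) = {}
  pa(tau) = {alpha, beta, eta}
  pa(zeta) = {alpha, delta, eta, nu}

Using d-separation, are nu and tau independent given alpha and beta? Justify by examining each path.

3 paths connect nu and tau; each must be blocked for d-separation to hold:
Path 1: nu → zeta ← alpha → tau
  zeta is a collider here and neither zeta nor any of its descendants is conditioned on, so the collider stays closed — the path is blocked at zeta.
Path 2: nu → zeta ← alpha → beta → tau
  zeta is a collider here and neither zeta nor any of its descendants is conditioned on, so the collider stays closed — the path is blocked at zeta.
Path 3: nu → zeta ← eta → tau
  zeta is a collider here and neither zeta nor any of its descendants is conditioned on, so the collider stays closed — the path is blocked at zeta.
Since every path is blocked, d-separation holds.

Yes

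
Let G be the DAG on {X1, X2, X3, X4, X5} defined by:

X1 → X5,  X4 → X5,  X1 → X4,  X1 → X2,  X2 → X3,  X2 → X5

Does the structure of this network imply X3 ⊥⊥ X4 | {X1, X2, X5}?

We examine all 4 paths between X3 and X4:
Path 1: X3 ← X2 → X5 ← X4
  X2 is a fork here and X2 is conditioned on, so the path is blocked at X2.
Path 2: X3 ← X2 → X5 ← X1 → X4
  X2 is a fork here and X2 is conditioned on, so the path is blocked at X2.
Path 3: X3 ← X2 ← X1 → X4
  X2 is a chain here and X2 is conditioned on, so the path is blocked at X2.
Path 4: X3 ← X2 ← X1 → X5 ← X4
  X2 is a chain here and X2 is conditioned on, so the path is blocked at X2.
All paths are blocked; X3 ⊥ X4 | {X1, X2, X5} holds.

Yes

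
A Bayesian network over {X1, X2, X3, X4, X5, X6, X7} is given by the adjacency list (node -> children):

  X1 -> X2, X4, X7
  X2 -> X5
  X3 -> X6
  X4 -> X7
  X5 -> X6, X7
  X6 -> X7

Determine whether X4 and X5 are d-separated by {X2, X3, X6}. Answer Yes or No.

Yes

6 paths connect X4 and X5; each must be blocked for d-separation to hold:
Path 1: X4 → X7 ← X6 ← X5
  X7 is a collider here and neither X7 nor any of its descendants is conditioned on, so the collider stays closed — the path is blocked at X7.
Path 2: X4 → X7 ← X5
  X7 is a collider here and neither X7 nor any of its descendants is conditioned on, so the collider stays closed — the path is blocked at X7.
Path 3: X4 → X7 ← X1 → X2 → X5
  X7 is a collider here and neither X7 nor any of its descendants is conditioned on, so the collider stays closed — the path is blocked at X7.
Path 4: X4 ← X1 → X7 ← X6 ← X5
  X7 is a collider here and neither X7 nor any of its descendants is conditioned on, so the collider stays closed — the path is blocked at X7.
Path 5: X4 ← X1 → X7 ← X5
  X7 is a collider here and neither X7 nor any of its descendants is conditioned on, so the collider stays closed — the path is blocked at X7.
Path 6: X4 ← X1 → X2 → X5
  X2 is a chain here and X2 is conditioned on, so the path is blocked at X2.
Every path is blocked, so X4 and X5 are d-separated given {X2, X3, X6}.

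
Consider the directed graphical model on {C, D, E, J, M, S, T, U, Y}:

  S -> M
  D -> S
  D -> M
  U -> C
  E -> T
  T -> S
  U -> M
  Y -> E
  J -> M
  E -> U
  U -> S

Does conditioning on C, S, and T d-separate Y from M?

Enumerating the 6 paths from Y to M and testing each for blocking by {C, S, T}:
Path 1: Y → E → T → S ← D → M
  T is a chain here and T is conditioned on, so the path is blocked at T.
Path 2: Y → E → T → S ← U → M
  T is a chain here and T is conditioned on, so the path is blocked at T.
Path 3: Y → E → T → S → M
  T is a chain here and T is conditioned on, so the path is blocked at T.
Path 4: Y → E → U → S ← D → M
  E is a chain and E is not conditioned on; U is a chain and U is not conditioned on; S is a collider and S is conditioned on, which opens it; D is a fork and D is not conditioned on — no node blocks this path, so it is active.
Path 5: Y → E → U → S → M
  S is a chain here and S is conditioned on, so the path is blocked at S.
Path 6: Y → E → U → M
  E is a chain and E is not conditioned on; U is a chain and U is not conditioned on — no node blocks this path, so it is active.
Because an active path exists, Y and M are not d-separated.

No — Y and M are not d-separated given {C, S, T}.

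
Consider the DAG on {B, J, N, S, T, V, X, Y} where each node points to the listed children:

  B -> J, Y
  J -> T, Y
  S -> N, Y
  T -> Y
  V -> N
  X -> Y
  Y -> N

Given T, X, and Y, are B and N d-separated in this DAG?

There are 6 undirected paths between B and N; checking each against the conditioning set {T, X, Y}:
Path 1: B → J → T → Y → N
  T is a chain here and T is conditioned on, so the path is blocked at T.
Path 2: B → J → T → Y ← S → N
  T is a chain here and T is conditioned on, so the path is blocked at T.
Path 3: B → J → Y → N
  Y is a chain here and Y is conditioned on, so the path is blocked at Y.
Path 4: B → J → Y ← S → N
  J is a chain and J is not conditioned on; Y is a collider and Y is conditioned on, which opens it; S is a fork and S is not conditioned on — no node blocks this path, so it is active.
Path 5: B → Y → N
  Y is a chain here and Y is conditioned on, so the path is blocked at Y.
Path 6: B → Y ← S → N
  Y is a collider and Y is conditioned on, which opens it; S is a fork and S is not conditioned on — no node blocks this path, so it is active.
Since the path B → J → Y ← S → N is active, B and N are not d-separated given {T, X, Y}.

No — B and N are not d-separated given {T, X, Y}.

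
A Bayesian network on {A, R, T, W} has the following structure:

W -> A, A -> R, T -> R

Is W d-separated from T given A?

There is one path between W and T:
  1. W → A → R ← T — A:chain[blocks]; R:collider[blocks] ⇒ blocked
Since every path is blocked, d-separation holds.

Yes — W and T are d-separated given {A}.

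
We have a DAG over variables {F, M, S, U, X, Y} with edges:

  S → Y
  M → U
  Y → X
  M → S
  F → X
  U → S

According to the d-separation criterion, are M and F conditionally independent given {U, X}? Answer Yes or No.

We examine all 2 paths between M and F:
Path 1: M → U → S → Y → X ← F
  U is a chain here and U is conditioned on, so the path is blocked at U.
Path 2: M → S → Y → X ← F
  S is a chain and S is not conditioned on; Y is a chain and Y is not conditioned on; X is a collider and X is conditioned on, which opens it — no node blocks this path, so it is active.
Because an active path exists, M and F are not d-separated.

No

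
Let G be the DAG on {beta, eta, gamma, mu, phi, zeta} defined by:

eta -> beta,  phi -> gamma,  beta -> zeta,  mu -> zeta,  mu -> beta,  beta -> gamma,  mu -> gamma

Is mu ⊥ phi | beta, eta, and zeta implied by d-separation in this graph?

Enumerating the 3 paths from mu to phi and testing each for blocking by {beta, eta, zeta}:
Path 1: mu → gamma ← phi
  gamma is a collider here and neither gamma nor any of its descendants is conditioned on, so the collider stays closed — the path is blocked at gamma.
Path 2: mu → zeta ← beta → gamma ← phi
  beta is a fork here and beta is conditioned on, so the path is blocked at beta.
Path 3: mu → beta → gamma ← phi
  beta is a chain here and beta is conditioned on, so the path is blocked at beta.
Every path is blocked, so mu and phi are d-separated given {beta, eta, zeta}.

Yes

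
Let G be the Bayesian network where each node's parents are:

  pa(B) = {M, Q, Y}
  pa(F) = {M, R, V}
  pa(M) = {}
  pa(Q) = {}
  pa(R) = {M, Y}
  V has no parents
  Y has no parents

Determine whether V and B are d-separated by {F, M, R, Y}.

Enumerating the 4 paths from V to B and testing each for blocking by {F, M, R, Y}:
Path 1: V → F ← M → B
  M is a fork here and M is conditioned on, so the path is blocked at M.
Path 2: V → F ← M → R ← Y → B
  M is a fork here and M is conditioned on, so the path is blocked at M.
Path 3: V → F ← R ← M → B
  R is a chain here and R is conditioned on, so the path is blocked at R.
Path 4: V → F ← R ← Y → B
  R is a chain here and R is conditioned on, so the path is blocked at R.
All paths are blocked; V ⊥ B | {F, M, R, Y} holds.

Yes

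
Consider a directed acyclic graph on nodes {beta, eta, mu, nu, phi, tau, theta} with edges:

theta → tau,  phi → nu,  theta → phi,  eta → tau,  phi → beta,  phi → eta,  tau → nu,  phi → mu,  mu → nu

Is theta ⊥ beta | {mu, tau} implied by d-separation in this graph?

There are 4 undirected paths between theta and beta; checking each against the conditioning set {mu, tau}:
Path 1: theta → tau → nu ← phi → beta
  tau is a chain here and tau is conditioned on, so the path is blocked at tau.
Path 2: theta → tau → nu ← mu ← phi → beta
  tau is a chain here and tau is conditioned on, so the path is blocked at tau.
Path 3: theta → tau ← eta ← phi → beta
  tau is a collider and tau is conditioned on, which opens it; eta is a chain and eta is not conditioned on; phi is a fork and phi is not conditioned on — no node blocks this path, so it is active.
Path 4: theta → phi → beta
  phi is a chain and phi is not conditioned on — no node blocks this path, so it is active.
Since the path theta → tau ← eta ← phi → beta is active, theta and beta are not d-separated given {mu, tau}.

No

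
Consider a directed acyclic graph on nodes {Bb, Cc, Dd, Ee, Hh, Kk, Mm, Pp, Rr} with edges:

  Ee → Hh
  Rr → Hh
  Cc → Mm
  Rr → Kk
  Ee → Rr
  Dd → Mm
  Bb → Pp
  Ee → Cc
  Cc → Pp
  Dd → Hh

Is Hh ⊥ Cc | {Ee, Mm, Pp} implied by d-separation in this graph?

Enumerating the 3 paths from Hh to Cc and testing each for blocking by {Ee, Mm, Pp}:
Path 1: Hh ← Ee → Cc
  Ee is a fork here and Ee is conditioned on, so the path is blocked at Ee.
Path 2: Hh ← Rr ← Ee → Cc
  Ee is a fork here and Ee is conditioned on, so the path is blocked at Ee.
Path 3: Hh ← Dd → Mm ← Cc
  Dd is a fork and Dd is not conditioned on; Mm is a collider and Mm is conditioned on, which opens it — no node blocks this path, so it is active.
Since the path Hh ← Dd → Mm ← Cc is active, Hh and Cc are not d-separated given {Ee, Mm, Pp}.

No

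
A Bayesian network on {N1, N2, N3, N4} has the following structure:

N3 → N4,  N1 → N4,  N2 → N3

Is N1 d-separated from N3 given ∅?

The only undirected path from N1 to N3 is:
  1. N1 → N4 ← N3 — N4:collider[blocks] ⇒ blocked
Since every path is blocked, d-separation holds.

Yes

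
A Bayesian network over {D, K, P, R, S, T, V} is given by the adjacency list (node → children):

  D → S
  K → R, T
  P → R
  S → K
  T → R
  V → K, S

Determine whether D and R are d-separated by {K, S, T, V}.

There are 4 undirected paths between D and R; checking each against the conditioning set {K, S, T, V}:
  1. D → S ← V → K → T → R — S:collider[open]; V:fork[blocks]; K:chain[blocks]; T:chain[blocks] ⇒ blocked
  2. D → S ← V → K → R — S:collider[open]; V:fork[blocks]; K:chain[blocks] ⇒ blocked
  3. D → S → K → T → R — S:chain[blocks]; K:chain[blocks]; T:chain[blocks] ⇒ blocked
  4. D → S → K → R — S:chain[blocks]; K:chain[blocks] ⇒ blocked
All paths are blocked; D ⊥ R | {K, S, T, V} holds.

Yes — D and R are d-separated given {K, S, T, V}.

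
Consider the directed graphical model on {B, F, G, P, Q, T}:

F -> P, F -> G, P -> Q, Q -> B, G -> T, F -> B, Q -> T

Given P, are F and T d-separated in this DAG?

There are 3 undirected paths between F and T; checking each against the conditioning set {P}:
  1. F → G → T — G:chain[open] ⇒ active
  2. F → P → Q → T — P:chain[blocks]; Q:chain[open] ⇒ blocked
  3. F → B ← Q → T — B:collider[blocks]; Q:fork[open] ⇒ blocked
Because an active path exists, F and T are not d-separated.

No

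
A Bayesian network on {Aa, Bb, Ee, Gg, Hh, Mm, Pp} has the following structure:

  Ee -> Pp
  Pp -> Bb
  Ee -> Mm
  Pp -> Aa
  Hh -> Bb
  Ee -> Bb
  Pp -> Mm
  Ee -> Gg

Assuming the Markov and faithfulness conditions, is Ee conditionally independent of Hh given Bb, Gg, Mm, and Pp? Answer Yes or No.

No

Enumerating the 3 paths from Ee to Hh and testing each for blocking by {Bb, Gg, Mm, Pp}:
  1. Ee → Bb ← Hh — Bb:collider[open] ⇒ active
  2. Ee → Pp → Bb ← Hh — Pp:chain[blocks]; Bb:collider[open] ⇒ blocked
  3. Ee → Mm ← Pp → Bb ← Hh — Mm:collider[open]; Pp:fork[blocks]; Bb:collider[open] ⇒ blocked
Since the path Ee → Bb ← Hh is active, Ee and Hh are not d-separated given {Bb, Gg, Mm, Pp}.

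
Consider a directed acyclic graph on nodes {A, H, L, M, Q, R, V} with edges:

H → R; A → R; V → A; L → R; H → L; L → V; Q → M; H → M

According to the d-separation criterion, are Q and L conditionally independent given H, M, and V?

There are 3 undirected paths between Q and L; checking each against the conditioning set {H, M, V}:
Path 1: Q → M ← H → R ← A ← V ← L
  H is a fork here and H is conditioned on, so the path is blocked at H.
Path 2: Q → M ← H → R ← L
  H is a fork here and H is conditioned on, so the path is blocked at H.
Path 3: Q → M ← H → L
  H is a fork here and H is conditioned on, so the path is blocked at H.
All paths are blocked; Q ⊥ L | {H, M, V} holds.

Yes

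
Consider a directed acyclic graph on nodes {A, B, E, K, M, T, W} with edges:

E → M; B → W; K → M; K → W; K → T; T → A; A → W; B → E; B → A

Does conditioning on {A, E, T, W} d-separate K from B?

5 paths connect K and B; each must be blocked for d-separation to hold:
  1. K → T → A ← B — T:chain[blocks]; A:collider[open] ⇒ blocked
  2. K → T → A → W ← B — T:chain[blocks]; A:chain[blocks]; W:collider[open] ⇒ blocked
  3. K → W ← B — W:collider[open] ⇒ active
  4. K → W ← A ← B — W:collider[open]; A:chain[blocks] ⇒ blocked
  5. K → M ← E ← B — M:collider[blocks]; E:chain[blocks] ⇒ blocked
Since the path K → W ← B is active, K and B are not d-separated given {A, E, T, W}.

No — K and B are not d-separated given {A, E, T, W}.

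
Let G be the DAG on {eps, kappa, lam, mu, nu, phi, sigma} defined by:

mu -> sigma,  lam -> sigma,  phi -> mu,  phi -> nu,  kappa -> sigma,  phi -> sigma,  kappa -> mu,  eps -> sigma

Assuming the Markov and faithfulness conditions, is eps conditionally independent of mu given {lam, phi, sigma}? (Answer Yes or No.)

There are 3 undirected paths between eps and mu; checking each against the conditioning set {lam, phi, sigma}:
  1. eps → sigma ← mu — sigma:collider[open] ⇒ active
  2. eps → sigma ← kappa → mu — sigma:collider[open]; kappa:fork[open] ⇒ active
  3. eps → sigma ← phi → mu — sigma:collider[open]; phi:fork[blocks] ⇒ blocked
Since the path eps → sigma ← mu is active, eps and mu are not d-separated given {lam, phi, sigma}.

No — eps and mu are not d-separated given {lam, phi, sigma}.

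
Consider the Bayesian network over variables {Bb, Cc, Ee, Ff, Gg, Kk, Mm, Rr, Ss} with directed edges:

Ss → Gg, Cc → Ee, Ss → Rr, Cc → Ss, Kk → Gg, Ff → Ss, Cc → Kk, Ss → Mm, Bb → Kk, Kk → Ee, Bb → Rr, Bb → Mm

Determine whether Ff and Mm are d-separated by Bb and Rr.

5 paths connect Ff and Mm; each must be blocked for d-separation to hold:
Path 1: Ff → Ss → Rr ← Bb → Mm
  Bb is a fork here and Bb is conditioned on, so the path is blocked at Bb.
Path 2: Ff → Ss ← Cc → Kk ← Bb → Mm
  Kk is a collider here and neither Kk nor any of its descendants is conditioned on, so the collider stays closed — the path is blocked at Kk.
Path 3: Ff → Ss ← Cc → Ee ← Kk ← Bb → Mm
  Ee is a collider here and neither Ee nor any of its descendants is conditioned on, so the collider stays closed — the path is blocked at Ee.
Path 4: Ff → Ss → Gg ← Kk ← Bb → Mm
  Gg is a collider here and neither Gg nor any of its descendants is conditioned on, so the collider stays closed — the path is blocked at Gg.
Path 5: Ff → Ss → Mm
  Ss is a chain and Ss is not conditioned on — no node blocks this path, so it is active.
Because an active path exists, Ff and Mm are not d-separated.

No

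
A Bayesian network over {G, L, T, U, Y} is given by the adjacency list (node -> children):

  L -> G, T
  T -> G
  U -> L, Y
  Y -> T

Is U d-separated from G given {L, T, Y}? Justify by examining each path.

Yes

We examine all 4 paths between U and G:
  1. U → Y → T → G — Y:chain[blocks]; T:chain[blocks] ⇒ blocked
  2. U → Y → T ← L → G — Y:chain[blocks]; T:collider[open]; L:fork[blocks] ⇒ blocked
  3. U → L → G — L:chain[blocks] ⇒ blocked
  4. U → L → T → G — L:chain[blocks]; T:chain[blocks] ⇒ blocked
Since every path is blocked, d-separation holds.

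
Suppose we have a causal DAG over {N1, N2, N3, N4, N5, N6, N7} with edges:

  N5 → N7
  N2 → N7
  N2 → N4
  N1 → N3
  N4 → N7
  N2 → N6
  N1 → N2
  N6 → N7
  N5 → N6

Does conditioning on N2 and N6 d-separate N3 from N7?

There are 4 undirected paths between N3 and N7; checking each against the conditioning set {N2, N6}:
Path 1: N3 ← N1 → N2 → N7
  N2 is a chain here and N2 is conditioned on, so the path is blocked at N2.
Path 2: N3 ← N1 → N2 → N4 → N7
  N2 is a chain here and N2 is conditioned on, so the path is blocked at N2.
Path 3: N3 ← N1 → N2 → N6 ← N5 → N7
  N2 is a chain here and N2 is conditioned on, so the path is blocked at N2.
Path 4: N3 ← N1 → N2 → N6 → N7
  N2 is a chain here and N2 is conditioned on, so the path is blocked at N2.
Since every path is blocked, d-separation holds.

Yes — N3 and N7 are d-separated given {N2, N6}.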